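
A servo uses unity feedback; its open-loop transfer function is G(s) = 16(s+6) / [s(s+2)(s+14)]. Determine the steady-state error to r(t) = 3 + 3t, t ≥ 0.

0.875

The open loop has one pole at the origin → type 1 system. Treating each term separately:
  • 3: tracked with zero error.
  • 3t: e_ss = 3/K_v with K_v=24/7 → 0.875.
Total e_ss = 0.875.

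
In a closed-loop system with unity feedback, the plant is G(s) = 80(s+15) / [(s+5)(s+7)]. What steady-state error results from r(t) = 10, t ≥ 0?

No free integrators in G(s): this is a type 0 system.
K_p = lim_{s→0} G(s) = 80·15 / (5·7) = 240/7.
e_ss = 10/(1 + K_p) = 10/(247/7) = 70/247.

70/247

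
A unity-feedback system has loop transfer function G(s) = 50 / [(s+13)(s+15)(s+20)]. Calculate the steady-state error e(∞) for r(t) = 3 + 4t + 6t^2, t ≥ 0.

No free integrators in G(s): this is a type 0 system. By superposition:
  • 3: e_ss = 3/(1+K_p) with K_p=1/78 → 234/79.
  • 4t: a type-0 system cannot track it, e_ss → ∞.
  • 6t^2: a type-0 system cannot track it, e_ss → ∞.
The unbounded component dominates.

infinity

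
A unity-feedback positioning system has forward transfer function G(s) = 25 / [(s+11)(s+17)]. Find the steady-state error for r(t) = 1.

187/212

System type = 0 (no poles at s=0).
K_p = lim_{s→0} G(s) = 25 / (11·17) = 25/187.
e_ss = 1/(1 + K_p) = 1/(212/187) = 187/212.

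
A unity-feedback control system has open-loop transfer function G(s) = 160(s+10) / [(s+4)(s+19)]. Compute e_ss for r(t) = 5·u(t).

G(s) has no factors of s in the denominator, so the system is type 0.
K_p = lim_{s→0} G(s) = 160·10 / (4·19) = 400/19.
e_ss = 5/(1 + K_p) = 5/(419/19) = 95/419.

95/419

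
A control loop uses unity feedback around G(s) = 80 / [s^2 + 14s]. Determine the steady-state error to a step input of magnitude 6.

Lowest-order denominator term is 14s, so the open loop has 1 pole at the origin → type 1 system.
K_p = ∞ for a type-1 system; e_ss to a step is zero.

0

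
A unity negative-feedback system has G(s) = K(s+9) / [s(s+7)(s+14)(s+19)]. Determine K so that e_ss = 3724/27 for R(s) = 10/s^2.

G(s) has one factor of s in the denominator, so the system is type 1.
K_v = lim_{s→0} s·G(s) = K·9 / (7·14·19) = (9/1862)·K.
e_ss = 10/K_v = 3724/27 ⇒ K_v = 135/1862 ⇒ K = (135/1862)/(9/1862) = 15.

15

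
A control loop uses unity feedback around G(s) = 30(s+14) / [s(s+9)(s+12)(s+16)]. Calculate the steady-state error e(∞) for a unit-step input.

0

The open loop has one pole at the origin → type 1 system.
A type-1 system has K_p = ∞, so it tracks a step input with zero steady-state error.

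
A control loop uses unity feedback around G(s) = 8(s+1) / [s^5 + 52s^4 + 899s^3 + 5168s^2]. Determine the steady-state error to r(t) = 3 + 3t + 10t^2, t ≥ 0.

Lowest-order denominator term is 5168s^2, so the open loop has 2 poles at the origin → type 2 system. By superposition:
  • 3: tracked with zero error.
  • 3t: tracked with zero error.
  • 10t^2: e_ss = 20/K_a with K_a=1/646 → 12920.
Total e_ss = 12920.

12920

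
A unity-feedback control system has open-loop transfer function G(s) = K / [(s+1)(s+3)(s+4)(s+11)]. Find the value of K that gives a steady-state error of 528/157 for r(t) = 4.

25

The open loop has no poles at the origin → type 0 system.
K_p = lim_{s→0} G(s) = K / (1·3·4·11) = (1/132)·K.
e_ss = 4/(1 + K_p) = 528/157 ⇒ 1 + (1/132)·K = 157/132 ⇒ K = 25.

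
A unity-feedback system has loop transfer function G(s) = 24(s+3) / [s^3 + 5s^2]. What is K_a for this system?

14.4

The denominator has no term below 5s^2 — 2 poles at s=0, type 2.
K_a = lim_{s→0} s^2·G(s) = 24·3 / 5 = 14.4.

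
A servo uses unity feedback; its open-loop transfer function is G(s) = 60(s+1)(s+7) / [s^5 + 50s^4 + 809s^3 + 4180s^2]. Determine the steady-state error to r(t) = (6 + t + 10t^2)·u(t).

4180/21

The denominator has no term below 4180s^2 — 2 poles at s=0, type 2. Treating each term separately:
  • 6: tracked with zero error.
  • t: tracked with zero error.
  • 10t^2: e_ss = 20/K_a with K_a=21/209 → 4180/21.
Total e_ss = 4180/21.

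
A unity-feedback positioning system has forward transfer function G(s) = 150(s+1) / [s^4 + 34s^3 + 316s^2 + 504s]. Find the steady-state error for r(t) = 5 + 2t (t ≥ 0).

6.72

Factoring s from the denominator leaves a polynomial with constant term 504, so the system is type 1. Taking each input component in turn:
  • 5: tracked with zero error.
  • 2t: e_ss = 2/K_v with K_v=25/84 → 6.72.
Total e_ss = 6.72.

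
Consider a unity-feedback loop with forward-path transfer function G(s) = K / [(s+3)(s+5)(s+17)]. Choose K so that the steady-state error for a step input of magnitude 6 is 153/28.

25

G(s) has no factors of s in the denominator, so the system is type 0.
K_p = lim_{s→0} G(s) = K / (3·5·17) = (1/255)·K.
e_ss = 6/(1 + K_p) = 153/28 ⇒ 1 + (1/255)·K = 56/51 ⇒ K = 25.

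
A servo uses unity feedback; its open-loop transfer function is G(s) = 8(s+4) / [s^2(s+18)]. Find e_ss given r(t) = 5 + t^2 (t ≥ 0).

1.125

System type = 2 (two poles at s=0). Taking each input component in turn:
  • 5: tracked with zero error.
  • t^2: e_ss = 2/K_a with K_a=16/9 → 1.125.
Total e_ss = 1.125.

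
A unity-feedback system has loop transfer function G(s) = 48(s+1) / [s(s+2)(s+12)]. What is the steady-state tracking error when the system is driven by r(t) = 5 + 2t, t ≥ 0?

1

G(s) has one factor of s in the denominator, so the system is type 1. Treating each term separately:
  • 5: tracked with zero error.
  • 2t: e_ss = 2/K_v with K_v=2 → 1.
Total e_ss = 1.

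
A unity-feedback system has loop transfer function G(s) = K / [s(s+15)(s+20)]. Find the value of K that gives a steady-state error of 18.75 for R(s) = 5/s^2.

80

The open loop has one pole at the origin → type 1 system.
K_v = lim_{s→0} s·G(s) = K / (15·20) = (1/300)·K.
e_ss = 5/K_v = 18.75 ⇒ K_v = 4/15 ⇒ K = (4/15)/(1/300) = 80.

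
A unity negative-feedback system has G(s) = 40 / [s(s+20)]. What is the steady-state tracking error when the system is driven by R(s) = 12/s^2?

6

One free integrator in G(s): this is a type 1 system.
K_v = lim_{s→0} s·G(s) = 40 / (20) = 2.
e_ss = 12/K_v = 12/2 = 6.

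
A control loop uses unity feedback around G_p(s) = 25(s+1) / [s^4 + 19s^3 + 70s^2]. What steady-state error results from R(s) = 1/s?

0

Factoring s^2 from the denominator leaves a polynomial with constant term 70, so the system is type 2.
K_p = ∞ for a type-2 system; e_ss to a step is zero.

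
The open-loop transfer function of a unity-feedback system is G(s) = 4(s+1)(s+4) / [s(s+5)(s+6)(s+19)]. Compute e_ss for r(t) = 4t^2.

infinity

The open loop has one pole at the origin → type 1 system.
For a type-1 system K_a = 0, so e_ss to a parabolic input is unbounded.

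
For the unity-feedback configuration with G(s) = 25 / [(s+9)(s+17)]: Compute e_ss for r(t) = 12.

918/89

No free integrators in G(s): this is a type 0 system.
K_p = lim_{s→0} G(s) = 25 / (9·17) = 25/153.
e_ss = 12/(1 + K_p) = 12/(178/153) = 918/89.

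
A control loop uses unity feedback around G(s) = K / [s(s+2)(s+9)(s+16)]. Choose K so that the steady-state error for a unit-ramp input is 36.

8

One free integrator in G(s): this is a type 1 system.
K_v = lim_{s→0} s·G(s) = K / (2·9·16) = (1/288)·K.
e_ss = 1/K_v = 36 ⇒ K_v = 1/36 ⇒ K = (1/36)/(1/288) = 8.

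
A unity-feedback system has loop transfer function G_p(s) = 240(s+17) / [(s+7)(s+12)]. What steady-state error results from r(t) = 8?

56/347

The open loop has no poles at the origin → type 0 system.
K_p = lim_{s→0} G_p(s) = 240·17 / (7·12) = 340/7.
e_ss = 8/(1 + K_p) = 8/(347/7) = 56/347.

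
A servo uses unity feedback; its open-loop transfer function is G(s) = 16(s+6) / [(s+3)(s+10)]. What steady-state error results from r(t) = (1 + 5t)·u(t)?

infinity

The open loop has no poles at the origin → type 0 system. Taking each input component in turn:
  • 1: e_ss = 1/(1+K_p) with K_p=3.2 → 5/21.
  • 5t: a type-0 system cannot track it, e_ss → ∞.
The unbounded component dominates.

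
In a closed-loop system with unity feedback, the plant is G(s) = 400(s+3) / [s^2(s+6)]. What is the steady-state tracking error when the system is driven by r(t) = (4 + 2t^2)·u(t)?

G(s) has two factors of s in the denominator, so the system is type 2. Taking each input component in turn:
  • 4: tracked with zero error.
  • 2t^2: e_ss = 4/K_a with K_a=200 → 0.02.
Total e_ss = 0.02.

0.02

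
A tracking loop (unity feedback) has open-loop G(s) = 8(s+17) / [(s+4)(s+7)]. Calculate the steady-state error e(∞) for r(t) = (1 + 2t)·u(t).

The open loop has no poles at the origin → type 0 system. Taking each input component in turn:
  • 1: e_ss = 1/(1+K_p) with K_p=34/7 → 7/41.
  • 2t: a type-0 system cannot track it, e_ss → ∞.
The unbounded component dominates.

infinity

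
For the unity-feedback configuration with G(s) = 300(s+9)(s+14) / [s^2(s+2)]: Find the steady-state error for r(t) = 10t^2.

Two free integrators in G(s): this is a type 2 system.
K_a = lim_{s→0} s^2·G(s) = 300·9·14 / (2) = 18900.
r(t) = 10t^2 gives R(s) = 20/s^3.
e_ss = 20/K_a = 20/18900 = 1/945.

1/945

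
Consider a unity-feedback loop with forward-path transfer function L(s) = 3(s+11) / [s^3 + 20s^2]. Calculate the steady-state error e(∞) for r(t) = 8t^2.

The denominator has no term below 20s^2 — 2 poles at s=0, type 2.
K_a = lim_{s→0} s^2·L(s) = 3·11 / 20 = 1.65.
r(t) = 8t^2 gives R(s) = 16/s^3.
e_ss = 16/K_a = 16/1.65 = 320/33.

320/33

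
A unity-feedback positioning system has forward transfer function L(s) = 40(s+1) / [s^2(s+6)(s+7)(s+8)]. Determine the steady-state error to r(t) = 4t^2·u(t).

67.2

L(s) has two factors of s in the denominator, so the system is type 2.
K_a = lim_{s→0} s^2·L(s) = 40·1 / (6·7·8) = 5/42.
r(t) = 4t^2 gives R(s) = 8/s^3.
e_ss = 8/K_a = 8/(5/42) = 67.2.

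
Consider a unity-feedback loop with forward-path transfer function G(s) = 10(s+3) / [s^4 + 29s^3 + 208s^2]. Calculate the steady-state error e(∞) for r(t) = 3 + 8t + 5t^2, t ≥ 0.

208/3

Factoring s^2 from the denominator leaves a polynomial with constant term 208, so the system is type 2. Taking each input component in turn:
  • 3: tracked with zero error.
  • 8t: tracked with zero error.
  • 5t^2: e_ss = 10/K_a with K_a=15/104 → 208/3.
Total e_ss = 208/3.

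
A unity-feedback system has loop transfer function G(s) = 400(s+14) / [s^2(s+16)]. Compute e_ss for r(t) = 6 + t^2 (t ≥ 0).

1/175

Two free integrators in G(s): this is a type 2 system. Taking each input component in turn:
  • 6: tracked with zero error.
  • t^2: e_ss = 2/K_a with K_a=350 → 1/175.
Total e_ss = 1/175.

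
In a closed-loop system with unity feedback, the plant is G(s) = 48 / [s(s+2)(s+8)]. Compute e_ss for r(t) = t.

System type = 1 (one pole at s=0).
K_v = lim_{s→0} s·G(s) = 48 / (2·8) = 3.
e_ss = 1/K_v = 1/3.

1/3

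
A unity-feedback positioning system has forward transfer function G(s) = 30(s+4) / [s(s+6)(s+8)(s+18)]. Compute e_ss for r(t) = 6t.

43.2

G(s) has one factor of s in the denominator, so the system is type 1.
K_v = lim_{s→0} s·G(s) = 30·4 / (6·8·18) = 5/36.
e_ss = 6/K_v = 6/(5/36) = 43.2.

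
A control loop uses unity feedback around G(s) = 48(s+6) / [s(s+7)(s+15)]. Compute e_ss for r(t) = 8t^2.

infinity

The open loop has one pole at the origin → type 1 system.
K_a = lim_{s→0} s^2·G(s) = 0; the steady-state error to this parabolic input grows without bound.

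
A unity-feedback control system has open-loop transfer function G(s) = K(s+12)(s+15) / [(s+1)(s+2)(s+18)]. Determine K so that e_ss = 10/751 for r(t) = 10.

150

No free integrators in G(s): this is a type 0 system.
K_p = lim_{s→0} G(s) = K·12·15 / (1·2·18) = 5·K.
e_ss = 10/(1 + K_p) = 10/751 ⇒ 1 + 5·K = 751 ⇒ K = 150.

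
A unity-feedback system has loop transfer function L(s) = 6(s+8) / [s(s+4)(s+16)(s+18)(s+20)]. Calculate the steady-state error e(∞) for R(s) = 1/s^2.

480

System type = 1 (one pole at s=0).
K_v = lim_{s→0} s·L(s) = 6·8 / (4·16·18·20) = 1/480.
e_ss = 1/K_v = 1/(1/480) = 480.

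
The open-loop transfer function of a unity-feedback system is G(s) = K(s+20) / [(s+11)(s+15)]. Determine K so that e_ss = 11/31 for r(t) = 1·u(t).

15

G(s) has no factors of s in the denominator, so the system is type 0.
K_p = lim_{s→0} G(s) = K·20 / (11·15) = (4/33)·K.
e_ss = 1/(1 + K_p) = 11/31 ⇒ 1 + (4/33)·K = 31/11 ⇒ K = 15.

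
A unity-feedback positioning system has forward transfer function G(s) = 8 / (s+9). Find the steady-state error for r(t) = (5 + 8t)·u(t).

System type = 0 (no poles at s=0). Treating each term separately:
  • 5: e_ss = 5/(1+K_p) with K_p=8/9 → 45/17.
  • 8t: a type-0 system cannot track it, e_ss → ∞.
The unbounded component dominates.

infinity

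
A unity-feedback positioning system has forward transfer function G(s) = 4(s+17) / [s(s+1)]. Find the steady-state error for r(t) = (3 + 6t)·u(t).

System type = 1 (one pole at s=0). Taking each input component in turn:
  • 3: tracked with zero error.
  • 6t: e_ss = 6/K_v with K_v=68 → 3/34.
Total e_ss = 3/34.

3/34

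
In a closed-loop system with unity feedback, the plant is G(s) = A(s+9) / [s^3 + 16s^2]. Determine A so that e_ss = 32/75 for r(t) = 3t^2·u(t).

25

The denominator has no term below 16s^2 — 2 poles at s=0, type 2.
K_a = lim_{s→0} s^2·G(s) = A·9 / 16 = 0.5625·A.
e_ss = 6/K_a = 32/75 ⇒ K_a = 14.0625 ⇒ A = 14.0625/0.5625 = 25.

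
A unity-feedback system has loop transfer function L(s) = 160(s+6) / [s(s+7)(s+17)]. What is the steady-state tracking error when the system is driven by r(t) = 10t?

119/96

The open loop has one pole at the origin → type 1 system.
K_v = lim_{s→0} s·L(s) = 160·6 / (7·17) = 960/119.
e_ss = 10/K_v = 10/(960/119) = 119/96.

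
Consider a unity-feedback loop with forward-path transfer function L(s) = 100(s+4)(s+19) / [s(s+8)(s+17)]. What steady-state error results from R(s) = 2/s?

One free integrator in L(s): this is a type 1 system.
K_p = ∞ for a type-1 system; e_ss to a step is zero.

0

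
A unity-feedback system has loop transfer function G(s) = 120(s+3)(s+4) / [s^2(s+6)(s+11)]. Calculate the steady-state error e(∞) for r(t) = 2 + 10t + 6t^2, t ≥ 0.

Two free integrators in G(s): this is a type 2 system. By superposition:
  • 2: tracked with zero error.
  • 10t: tracked with zero error.
  • 6t^2: e_ss = 12/K_a with K_a=240/11 → 0.55.
Total e_ss = 0.55.

0.55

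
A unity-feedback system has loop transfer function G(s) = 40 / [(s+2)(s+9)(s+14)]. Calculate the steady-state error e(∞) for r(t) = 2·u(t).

System type = 0 (no poles at s=0).
K_p = lim_{s→0} G(s) = 40 / (2·9·14) = 10/63.
e_ss = 2/(1 + K_p) = 2/(73/63) = 126/73.

126/73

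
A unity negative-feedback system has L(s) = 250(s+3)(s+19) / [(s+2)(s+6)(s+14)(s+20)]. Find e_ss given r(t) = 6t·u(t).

infinity

L(s) has no factors of s in the denominator, so the system is type 0.
K_v = lim_{s→0} s·L(s) = 0; the steady-state error to this ramp input grows without bound.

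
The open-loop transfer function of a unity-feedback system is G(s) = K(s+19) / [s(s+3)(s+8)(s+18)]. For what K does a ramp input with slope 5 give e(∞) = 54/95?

200

One free integrator in G(s): this is a type 1 system.
K_v = lim_{s→0} s·G(s) = K·19 / (3·8·18) = (19/432)·K.
e_ss = 5/K_v = 54/95 ⇒ K_v = 475/54 ⇒ K = (475/54)/(19/432) = 200.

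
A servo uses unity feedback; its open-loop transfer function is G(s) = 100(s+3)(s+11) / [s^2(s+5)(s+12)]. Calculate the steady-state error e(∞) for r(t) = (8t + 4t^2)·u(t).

Two free integrators in G(s): this is a type 2 system. Treating each term separately:
  • 8t: tracked with zero error.
  • 4t^2: e_ss = 8/K_a with K_a=55 → 8/55.
Total e_ss = 8/55.

8/55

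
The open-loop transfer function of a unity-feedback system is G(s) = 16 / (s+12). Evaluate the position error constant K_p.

System type = 0 (no poles at s=0).
K_p = lim_{s→0} G(s) = 16 / (12) = 4/3.

4/3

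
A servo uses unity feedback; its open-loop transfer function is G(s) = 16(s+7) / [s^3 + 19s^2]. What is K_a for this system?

112/19

Lowest-order denominator term is 19s^2, so the open loop has 2 poles at the origin → type 2 system.
K_a = lim_{s→0} s^2·G(s) = 16·7 / 19 = 112/19.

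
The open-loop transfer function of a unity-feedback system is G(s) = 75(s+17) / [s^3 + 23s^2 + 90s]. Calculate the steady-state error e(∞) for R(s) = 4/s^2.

24/85

The denominator has no term below 90s — 1 pole at s=0, type 1.
K_v = lim_{s→0} s·G(s) = 75·17 / 90 = 85/6.
e_ss = 4/K_v = 4/(85/6) = 24/85.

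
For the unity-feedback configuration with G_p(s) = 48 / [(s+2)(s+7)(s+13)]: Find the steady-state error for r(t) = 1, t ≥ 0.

The open loop has no poles at the origin → type 0 system.
K_p = lim_{s→0} G_p(s) = 48 / (2·7·13) = 24/91.
e_ss = 1/(1 + K_p) = 1/(115/91) = 91/115.

91/115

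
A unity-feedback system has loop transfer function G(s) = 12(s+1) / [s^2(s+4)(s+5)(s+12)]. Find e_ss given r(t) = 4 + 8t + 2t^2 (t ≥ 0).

Two free integrators in G(s): this is a type 2 system. Treating each term separately:
  • 4: tracked with zero error.
  • 8t: tracked with zero error.
  • 2t^2: e_ss = 4/K_a with K_a=0.05 → 80.
Total e_ss = 80.

80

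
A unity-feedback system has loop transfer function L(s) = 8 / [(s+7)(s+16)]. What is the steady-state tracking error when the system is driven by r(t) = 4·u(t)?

56/15

The open loop has no poles at the origin → type 0 system.
K_p = lim_{s→0} L(s) = 8 / (7·16) = 1/14.
e_ss = 4/(1 + K_p) = 4/(15/14) = 56/15.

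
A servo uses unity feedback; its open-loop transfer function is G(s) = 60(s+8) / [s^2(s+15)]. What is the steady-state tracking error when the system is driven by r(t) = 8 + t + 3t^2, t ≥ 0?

0.1875

System type = 2 (two poles at s=0). Taking each input component in turn:
  • 8: tracked with zero error.
  • t: tracked with zero error.
  • 3t^2: e_ss = 6/K_a with K_a=32 → 0.1875.
Total e_ss = 0.1875.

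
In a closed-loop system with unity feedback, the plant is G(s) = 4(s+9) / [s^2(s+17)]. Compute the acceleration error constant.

System type = 2 (two poles at s=0).
K_a = lim_{s→0} s^2·G(s) = 4·9 / (17) = 36/17.

36/17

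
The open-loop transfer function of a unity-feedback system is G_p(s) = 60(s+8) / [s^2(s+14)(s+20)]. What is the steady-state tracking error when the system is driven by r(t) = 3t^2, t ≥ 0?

The open loop has two poles at the origin → type 2 system.
K_a = lim_{s→0} s^2·G_p(s) = 60·8 / (14·20) = 12/7.
r(t) = 3t^2 gives R(s) = 6/s^3.
e_ss = 6/K_a = 6/(12/7) = 3.5.

3.5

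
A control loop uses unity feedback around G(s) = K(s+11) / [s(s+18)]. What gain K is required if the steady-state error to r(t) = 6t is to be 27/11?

4

The open loop has one pole at the origin → type 1 system.
K_v = lim_{s→0} s·G(s) = K·11 / (18) = (11/18)·K.
e_ss = 6/K_v = 27/11 ⇒ K_v = 22/9 ⇒ K = (22/9)/(11/18) = 4.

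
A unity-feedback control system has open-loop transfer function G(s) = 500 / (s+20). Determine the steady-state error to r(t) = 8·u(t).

4/13

The open loop has no poles at the origin → type 0 system.
K_p = lim_{s→0} G(s) = 500 / (20) = 25.
e_ss = 8/(1 + K_p) = 8/26 = 4/13.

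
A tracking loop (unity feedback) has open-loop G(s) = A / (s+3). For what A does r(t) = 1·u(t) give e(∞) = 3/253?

System type = 0 (no poles at s=0).
K_p = lim_{s→0} G(s) = A / (3) = (1/3)·A.
e_ss = 1/(1 + K_p) = 3/253 ⇒ 1 + (1/3)·A = 253/3 ⇒ A = 250.

250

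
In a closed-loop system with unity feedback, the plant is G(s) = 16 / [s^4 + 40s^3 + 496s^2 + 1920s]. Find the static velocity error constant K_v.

Factoring s from the denominator leaves a polynomial with constant term 1920, so the system is type 1.
K_v = lim_{s→0} s·G(s) = 16 / 1920 = 1/120.

1/120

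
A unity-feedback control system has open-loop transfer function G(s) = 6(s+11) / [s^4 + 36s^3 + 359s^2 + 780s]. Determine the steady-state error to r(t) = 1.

Factoring s from the denominator leaves a polynomial with constant term 780, so the system is type 1.
K_p = ∞ for a type-1 system; e_ss to a step is zero.

0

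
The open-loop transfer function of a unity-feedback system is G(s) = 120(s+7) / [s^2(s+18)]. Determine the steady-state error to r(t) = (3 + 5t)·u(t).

0

System type = 2 (two poles at s=0). Treating each term separately:
  • 3: tracked with zero error.
  • 5t: tracked with zero error.
Total e_ss = 0.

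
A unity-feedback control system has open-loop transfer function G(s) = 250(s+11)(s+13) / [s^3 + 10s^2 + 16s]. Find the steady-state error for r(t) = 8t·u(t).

64/17875

The denominator has no term below 16s — 1 pole at s=0, type 1.
K_v = lim_{s→0} s·G(s) = 250·11·13 / 16 = 2234.375.
e_ss = 8/K_v = 8/2234.375 = 64/17875.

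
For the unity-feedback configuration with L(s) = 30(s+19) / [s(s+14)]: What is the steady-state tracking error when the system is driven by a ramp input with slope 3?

7/95

System type = 1 (one pole at s=0).
K_v = lim_{s→0} s·L(s) = 30·19 / (14) = 285/7.
e_ss = 3/K_v = 3/(285/7) = 7/95.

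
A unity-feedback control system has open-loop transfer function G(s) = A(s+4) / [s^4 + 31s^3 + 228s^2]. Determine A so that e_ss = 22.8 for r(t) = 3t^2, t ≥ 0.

Lowest-order denominator term is 228s^2, so the open loop has 2 poles at the origin → type 2 system.
K_a = lim_{s→0} s^2·G(s) = A·4 / 228 = (1/57)·A.
e_ss = 6/K_a = 22.8 ⇒ K_a = 5/19 ⇒ A = (5/19)/(1/57) = 15.

15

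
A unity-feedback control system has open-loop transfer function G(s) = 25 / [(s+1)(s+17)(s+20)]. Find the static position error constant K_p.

No free integrators in G(s): this is a type 0 system.
K_p = lim_{s→0} G(s) = 25 / (1·17·20) = 5/68.

5/68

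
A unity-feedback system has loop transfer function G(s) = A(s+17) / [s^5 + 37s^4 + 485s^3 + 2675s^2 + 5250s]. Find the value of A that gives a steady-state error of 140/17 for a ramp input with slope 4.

150

The denominator has no term below 5250s — 1 pole at s=0, type 1.
K_v = lim_{s→0} s·G(s) = A·17 / 5250 = (17/5250)·A.
e_ss = 4/K_v = 140/17 ⇒ K_v = 17/35 ⇒ A = (17/35)/(17/5250) = 150.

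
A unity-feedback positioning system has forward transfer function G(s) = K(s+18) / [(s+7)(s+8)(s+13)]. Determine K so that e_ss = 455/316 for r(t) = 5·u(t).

100

G(s) has no factors of s in the denominator, so the system is type 0.
K_p = lim_{s→0} G(s) = K·18 / (7·8·13) = (9/364)·K.
e_ss = 5/(1 + K_p) = 455/316 ⇒ 1 + (9/364)·K = 316/91 ⇒ K = 100.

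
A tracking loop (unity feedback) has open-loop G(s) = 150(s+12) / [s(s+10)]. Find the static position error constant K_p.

infinity

K_p = lim_{s→0} G(s); with 1 pole at the origin the limit diverges, so K_p = ∞.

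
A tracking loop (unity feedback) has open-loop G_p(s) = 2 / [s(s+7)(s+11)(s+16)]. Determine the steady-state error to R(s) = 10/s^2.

G_p(s) has one factor of s in the denominator, so the system is type 1.
K_v = lim_{s→0} s·G_p(s) = 2 / (7·11·16) = 1/616.
e_ss = 10/K_v = 10/(1/616) = 6160.

6160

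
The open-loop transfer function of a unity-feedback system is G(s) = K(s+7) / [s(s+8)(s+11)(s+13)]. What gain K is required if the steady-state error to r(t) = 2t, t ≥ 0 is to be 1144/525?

150

G(s) has one factor of s in the denominator, so the system is type 1.
K_v = lim_{s→0} s·G(s) = K·7 / (8·11·13) = (7/1144)·K.
e_ss = 2/K_v = 1144/525 ⇒ K_v = 525/572 ⇒ K = (525/572)/(7/1144) = 150.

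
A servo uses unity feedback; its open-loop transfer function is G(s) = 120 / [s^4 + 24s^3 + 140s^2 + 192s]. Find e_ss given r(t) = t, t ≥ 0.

1.6

Lowest-order denominator term is 192s, so the open loop has 1 pole at the origin → type 1 system.
K_v = lim_{s→0} s·G(s) = 120 / 192 = 0.625.
e_ss = 1/K_v = 1/0.625 = 1.6.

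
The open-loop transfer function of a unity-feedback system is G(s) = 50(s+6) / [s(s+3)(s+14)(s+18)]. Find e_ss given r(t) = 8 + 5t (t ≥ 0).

12.6

The open loop has one pole at the origin → type 1 system. Treating each term separately:
  • 8: tracked with zero error.
  • 5t: e_ss = 5/K_v with K_v=25/63 → 12.6.
Total e_ss = 12.6.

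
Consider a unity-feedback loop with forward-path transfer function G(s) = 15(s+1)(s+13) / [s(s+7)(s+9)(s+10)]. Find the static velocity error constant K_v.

13/42

G(s) has one factor of s in the denominator, so the system is type 1.
K_v = lim_{s→0} s·G(s) = 15·1·13 / (7·9·10) = 13/42.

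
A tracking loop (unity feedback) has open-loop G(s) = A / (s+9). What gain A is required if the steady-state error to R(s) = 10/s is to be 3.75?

15

System type = 0 (no poles at s=0).
K_p = lim_{s→0} G(s) = A / (9) = (1/9)·A.
e_ss = 10/(1 + K_p) = 3.75 ⇒ 1 + (1/9)·A = 8/3 ⇒ A = 15.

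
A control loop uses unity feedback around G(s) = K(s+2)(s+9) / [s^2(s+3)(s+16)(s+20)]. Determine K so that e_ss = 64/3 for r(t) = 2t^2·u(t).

System type = 2 (two poles at s=0).
K_a = lim_{s→0} s^2·G(s) = K·2·9 / (3·16·20) = (3/160)·K.
e_ss = 4/K_a = 64/3 ⇒ K_a = 0.1875 ⇒ K = 0.1875/(3/160) = 10.

10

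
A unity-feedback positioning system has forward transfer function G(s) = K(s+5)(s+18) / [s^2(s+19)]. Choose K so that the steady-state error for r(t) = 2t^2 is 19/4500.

200

G(s) has two factors of s in the denominator, so the system is type 2.
K_a = lim_{s→0} s^2·G(s) = K·5·18 / (19) = (90/19)·K.
e_ss = 4/K_a = 19/4500 ⇒ K_a = 18000/19 ⇒ K = (18000/19)/(90/19) = 200.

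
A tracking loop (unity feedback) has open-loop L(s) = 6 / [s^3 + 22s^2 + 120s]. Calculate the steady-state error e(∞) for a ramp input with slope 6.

The denominator has no term below 120s — 1 pole at s=0, type 1.
K_v = lim_{s→0} s·L(s) = 6 / 120 = 0.05.
e_ss = 6/K_v = 6/0.05 = 120.

120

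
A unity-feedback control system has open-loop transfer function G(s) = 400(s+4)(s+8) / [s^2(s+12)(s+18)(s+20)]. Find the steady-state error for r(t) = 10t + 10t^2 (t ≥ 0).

G(s) has two factors of s in the denominator, so the system is type 2. Taking each input component in turn:
  • 10t: tracked with zero error.
  • 10t^2: e_ss = 20/K_a with K_a=80/27 → 6.75.
Total e_ss = 6.75.

6.75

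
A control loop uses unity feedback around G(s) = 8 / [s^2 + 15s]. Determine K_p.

K_p = lim_{s→0} G(s); with 1 pole at the origin the limit diverges, so K_p = ∞.

infinity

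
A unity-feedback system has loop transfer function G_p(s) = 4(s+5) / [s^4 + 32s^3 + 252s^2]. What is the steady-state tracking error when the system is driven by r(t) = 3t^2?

Factoring s^2 from the denominator leaves a polynomial with constant term 252, so the system is type 2.
K_a = lim_{s→0} s^2·G_p(s) = 4·5 / 252 = 5/63.
r(t) = 3t^2 gives R(s) = 6/s^3.
e_ss = 6/K_a = 6/(5/63) = 75.6.

75.6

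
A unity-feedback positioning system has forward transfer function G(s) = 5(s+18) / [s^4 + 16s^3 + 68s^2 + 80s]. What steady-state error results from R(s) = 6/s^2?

16/3

The denominator has no term below 80s — 1 pole at s=0, type 1.
K_v = lim_{s→0} s·G(s) = 5·18 / 80 = 1.125.
e_ss = 6/K_v = 6/1.125 = 16/3.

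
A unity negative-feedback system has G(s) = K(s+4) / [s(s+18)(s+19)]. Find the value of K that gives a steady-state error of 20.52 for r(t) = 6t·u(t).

25

One free integrator in G(s): this is a type 1 system.
K_v = lim_{s→0} s·G(s) = K·4 / (18·19) = (2/171)·K.
e_ss = 6/K_v = 20.52 ⇒ K_v = 50/171 ⇒ K = (50/171)/(2/171) = 25.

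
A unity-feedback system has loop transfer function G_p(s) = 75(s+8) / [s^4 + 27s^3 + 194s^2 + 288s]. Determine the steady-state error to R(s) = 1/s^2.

The denominator has no term below 288s — 1 pole at s=0, type 1.
K_v = lim_{s→0} s·G_p(s) = 75·8 / 288 = 25/12.
e_ss = 1/K_v = 1/(25/12) = 0.48.

0.48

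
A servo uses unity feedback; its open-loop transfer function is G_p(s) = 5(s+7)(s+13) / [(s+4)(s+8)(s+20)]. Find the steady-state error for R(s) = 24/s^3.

System type = 0 (no poles at s=0).
K_a = lim_{s→0} s^2·G_p(s) = 0; the steady-state error to this parabolic input grows without bound.

infinity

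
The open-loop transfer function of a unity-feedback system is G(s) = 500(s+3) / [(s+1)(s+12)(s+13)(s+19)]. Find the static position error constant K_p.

The open loop has no poles at the origin → type 0 system.
K_p = lim_{s→0} G(s) = 500·3 / (1·12·13·19) = 125/247.

125/247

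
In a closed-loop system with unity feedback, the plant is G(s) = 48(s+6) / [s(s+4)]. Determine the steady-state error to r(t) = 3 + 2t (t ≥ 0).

G(s) has one factor of s in the denominator, so the system is type 1. Treating each term separately:
  • 3: tracked with zero error.
  • 2t: e_ss = 2/K_v with K_v=72 → 1/36.
Total e_ss = 1/36.

1/36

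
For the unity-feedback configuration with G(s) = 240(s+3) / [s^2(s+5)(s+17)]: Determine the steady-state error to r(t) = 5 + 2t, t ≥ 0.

G(s) has two factors of s in the denominator, so the system is type 2. By superposition:
  • 5: tracked with zero error.
  • 2t: tracked with zero error.
Total e_ss = 0.

0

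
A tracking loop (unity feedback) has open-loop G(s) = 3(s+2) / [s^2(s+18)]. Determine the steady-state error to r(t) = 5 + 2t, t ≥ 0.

0

System type = 2 (two poles at s=0). Taking each input component in turn:
  • 5: tracked with zero error.
  • 2t: tracked with zero error.
Total e_ss = 0.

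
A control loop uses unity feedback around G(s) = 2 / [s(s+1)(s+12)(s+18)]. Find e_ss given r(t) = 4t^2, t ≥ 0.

The open loop has one pole at the origin → type 1 system.
For a type-1 system K_a = 0, so e_ss to a parabolic input is unbounded.

infinity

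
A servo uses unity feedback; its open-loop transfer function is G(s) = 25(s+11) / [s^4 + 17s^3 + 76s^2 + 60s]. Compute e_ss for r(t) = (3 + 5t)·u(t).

Lowest-order denominator term is 60s, so the open loop has 1 pole at the origin → type 1 system. By superposition:
  • 3: tracked with zero error.
  • 5t: e_ss = 5/K_v with K_v=55/12 → 12/11.
Total e_ss = 12/11.

12/11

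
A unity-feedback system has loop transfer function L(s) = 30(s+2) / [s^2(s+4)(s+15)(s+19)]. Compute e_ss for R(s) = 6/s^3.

114

L(s) has two factors of s in the denominator, so the system is type 2.
K_a = lim_{s→0} s^2·L(s) = 30·2 / (4·15·19) = 1/19.
r(t) = 3t^2 gives R(s) = 6/s^3.
e_ss = 6/K_a = 6/(1/19) = 114.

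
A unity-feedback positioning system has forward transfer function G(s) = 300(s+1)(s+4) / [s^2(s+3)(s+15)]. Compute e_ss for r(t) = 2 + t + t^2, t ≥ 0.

0.075

System type = 2 (two poles at s=0). Taking each input component in turn:
  • 2: tracked with zero error.
  • t: tracked with zero error.
  • t^2: e_ss = 2/K_a with K_a=80/3 → 0.075.
Total e_ss = 0.075.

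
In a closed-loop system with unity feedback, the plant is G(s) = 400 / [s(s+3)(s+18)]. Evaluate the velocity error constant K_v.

The open loop has one pole at the origin → type 1 system.
K_v = lim_{s→0} s·G(s) = 400 / (3·18) = 200/27.

200/27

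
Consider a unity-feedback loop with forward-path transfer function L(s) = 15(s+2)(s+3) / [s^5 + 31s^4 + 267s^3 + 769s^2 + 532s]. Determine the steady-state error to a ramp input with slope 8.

The denominator has no term below 532s — 1 pole at s=0, type 1.
K_v = lim_{s→0} s·L(s) = 15·2·3 / 532 = 45/266.
e_ss = 8/K_v = 8/(45/266) = 2128/45.

2128/45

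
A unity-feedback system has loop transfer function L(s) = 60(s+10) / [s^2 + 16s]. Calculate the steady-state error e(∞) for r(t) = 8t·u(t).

16/75

The denominator has no term below 16s — 1 pole at s=0, type 1.
K_v = lim_{s→0} s·L(s) = 60·10 / 16 = 37.5.
e_ss = 8/K_v = 8/37.5 = 16/75.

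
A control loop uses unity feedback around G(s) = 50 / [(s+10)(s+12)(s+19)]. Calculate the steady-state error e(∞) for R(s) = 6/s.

No free integrators in G(s): this is a type 0 system.
K_p = lim_{s→0} G(s) = 50 / (10·12·19) = 5/228.
e_ss = 6/(1 + K_p) = 6/(233/228) = 1368/233.

1368/233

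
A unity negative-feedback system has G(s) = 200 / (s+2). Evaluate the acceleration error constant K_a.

No free integrators in G(s): this is a type 0 system.
K_a = lim_{s→0} s^2·G(s) = 0 (the extra factor of s kills the finite limit).

0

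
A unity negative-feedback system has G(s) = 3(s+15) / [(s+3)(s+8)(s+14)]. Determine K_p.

15/112

The open loop has no poles at the origin → type 0 system.
K_p = lim_{s→0} G(s) = 3·15 / (3·8·14) = 15/112.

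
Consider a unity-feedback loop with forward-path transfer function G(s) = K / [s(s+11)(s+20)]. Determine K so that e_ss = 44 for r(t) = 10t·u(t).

System type = 1 (one pole at s=0).
K_v = lim_{s→0} s·G(s) = K / (11·20) = (1/220)·K.
e_ss = 10/K_v = 44 ⇒ K_v = 5/22 ⇒ K = (5/22)/(1/220) = 50.

50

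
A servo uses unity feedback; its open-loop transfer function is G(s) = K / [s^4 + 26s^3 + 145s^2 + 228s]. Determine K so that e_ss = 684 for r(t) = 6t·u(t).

2

The denominator has no term below 228s — 1 pole at s=0, type 1.
K_v = lim_{s→0} s·G(s) = K / 228 = (1/228)·K.
e_ss = 6/K_v = 684 ⇒ K_v = 1/114 ⇒ K = (1/114)/(1/228) = 2.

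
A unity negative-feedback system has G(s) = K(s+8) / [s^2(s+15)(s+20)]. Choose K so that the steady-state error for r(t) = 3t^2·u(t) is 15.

G(s) has two factors of s in the denominator, so the system is type 2.
K_a = lim_{s→0} s^2·G(s) = K·8 / (15·20) = (2/75)·K.
e_ss = 6/K_a = 15 ⇒ K_a = 0.4 ⇒ K = 0.4/(2/75) = 15.

15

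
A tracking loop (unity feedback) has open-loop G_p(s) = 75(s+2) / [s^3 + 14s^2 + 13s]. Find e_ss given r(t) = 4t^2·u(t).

The denominator has no term below 13s — 1 pole at s=0, type 1.
K_a = lim_{s→0} s^2·G_p(s) = 0; the steady-state error to this parabolic input grows without bound.

infinity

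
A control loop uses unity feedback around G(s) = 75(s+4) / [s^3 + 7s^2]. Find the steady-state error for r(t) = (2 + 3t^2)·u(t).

Factoring s^2 from the denominator leaves a polynomial with constant term 7, so the system is type 2. Treating each term separately:
  • 2: tracked with zero error.
  • 3t^2: e_ss = 6/K_a with K_a=300/7 → 0.14.
Total e_ss = 0.14.

0.14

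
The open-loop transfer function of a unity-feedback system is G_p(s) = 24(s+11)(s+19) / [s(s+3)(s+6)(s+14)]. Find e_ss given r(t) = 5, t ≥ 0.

The open loop has one pole at the origin → type 1 system.
A type-1 system has K_p = ∞, so it tracks a step input with zero steady-state error.

0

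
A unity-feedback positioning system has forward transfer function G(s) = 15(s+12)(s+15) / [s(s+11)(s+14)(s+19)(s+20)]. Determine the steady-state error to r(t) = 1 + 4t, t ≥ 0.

System type = 1 (one pole at s=0). Treating each term separately:
  • 1: tracked with zero error.
  • 4t: e_ss = 4/K_v with K_v=135/2926 → 11704/135.
Total e_ss = 11704/135.

11704/135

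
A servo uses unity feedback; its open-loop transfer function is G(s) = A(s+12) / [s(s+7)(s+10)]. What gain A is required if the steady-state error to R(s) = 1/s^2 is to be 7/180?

150

The open loop has one pole at the origin → type 1 system.
K_v = lim_{s→0} s·G(s) = A·12 / (7·10) = (6/35)·A.
e_ss = 1/K_v = 7/180 ⇒ K_v = 180/7 ⇒ A = (180/7)/(6/35) = 150.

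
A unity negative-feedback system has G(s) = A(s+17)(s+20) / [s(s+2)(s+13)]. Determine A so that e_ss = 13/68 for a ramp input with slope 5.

System type = 1 (one pole at s=0).
K_v = lim_{s→0} s·G(s) = A·17·20 / (2·13) = (170/13)·A.
e_ss = 5/K_v = 13/68 ⇒ K_v = 340/13 ⇒ A = (340/13)/(170/13) = 2.

2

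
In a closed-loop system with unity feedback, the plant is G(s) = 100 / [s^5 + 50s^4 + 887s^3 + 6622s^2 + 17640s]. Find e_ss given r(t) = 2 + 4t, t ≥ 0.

705.6

The denominator has no term below 17640s — 1 pole at s=0, type 1. Taking each input component in turn:
  • 2: tracked with zero error.
  • 4t: e_ss = 4/K_v with K_v=5/882 → 705.6.
Total e_ss = 705.6.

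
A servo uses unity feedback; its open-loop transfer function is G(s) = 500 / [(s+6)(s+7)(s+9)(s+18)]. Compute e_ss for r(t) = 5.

8505/1826

The open loop has no poles at the origin → type 0 system.
K_p = lim_{s→0} G(s) = 500 / (6·7·9·18) = 125/1701.
e_ss = 5/(1 + K_p) = 5/(1826/1701) = 8505/1826.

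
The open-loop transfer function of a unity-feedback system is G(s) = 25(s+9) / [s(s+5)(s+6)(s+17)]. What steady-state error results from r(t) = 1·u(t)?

One free integrator in G(s): this is a type 1 system.
A type-1 system has K_p = ∞, so it tracks a step input with zero steady-state error.

0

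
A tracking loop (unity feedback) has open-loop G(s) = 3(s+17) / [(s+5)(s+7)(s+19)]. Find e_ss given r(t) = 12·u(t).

System type = 0 (no poles at s=0).
K_p = lim_{s→0} G(s) = 3·17 / (5·7·19) = 51/665.
e_ss = 12/(1 + K_p) = 12/(716/665) = 1995/179.

1995/179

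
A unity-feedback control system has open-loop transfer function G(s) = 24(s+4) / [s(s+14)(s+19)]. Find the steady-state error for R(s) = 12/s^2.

System type = 1 (one pole at s=0).
K_v = lim_{s→0} s·G(s) = 24·4 / (14·19) = 48/133.
e_ss = 12/K_v = 12/(48/133) = 33.25.

33.25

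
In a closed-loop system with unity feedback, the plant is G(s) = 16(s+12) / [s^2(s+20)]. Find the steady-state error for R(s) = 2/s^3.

5/24

Two free integrators in G(s): this is a type 2 system.
K_a = lim_{s→0} s^2·G(s) = 16·12 / (20) = 9.6.
r(t) = t^2 gives R(s) = 2/s^3.
e_ss = 2/K_a = 2/9.6 = 5/24.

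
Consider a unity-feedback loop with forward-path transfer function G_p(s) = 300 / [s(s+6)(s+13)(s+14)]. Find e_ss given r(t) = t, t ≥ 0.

3.64

One free integrator in G_p(s): this is a type 1 system.
K_v = lim_{s→0} s·G_p(s) = 300 / (6·13·14) = 25/91.
e_ss = 1/K_v = 1/(25/91) = 3.64.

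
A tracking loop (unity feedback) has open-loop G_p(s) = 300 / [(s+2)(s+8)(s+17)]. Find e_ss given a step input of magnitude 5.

340/143

G_p(s) has no factors of s in the denominator, so the system is type 0.
K_p = lim_{s→0} G_p(s) = 300 / (2·8·17) = 75/68.
e_ss = 5/(1 + K_p) = 5/(143/68) = 340/143.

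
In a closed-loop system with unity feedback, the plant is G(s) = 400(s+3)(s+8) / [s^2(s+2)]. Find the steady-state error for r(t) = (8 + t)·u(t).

System type = 2 (two poles at s=0). By superposition:
  • 8: tracked with zero error.
  • t: tracked with zero error.
Total e_ss = 0.

0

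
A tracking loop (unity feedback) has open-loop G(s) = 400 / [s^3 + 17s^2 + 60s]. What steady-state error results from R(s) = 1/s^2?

The denominator has no term below 60s — 1 pole at s=0, type 1.
K_v = lim_{s→0} s·G(s) = 400 / 60 = 20/3.
e_ss = 1/K_v = 1/(20/3) = 0.15.

0.15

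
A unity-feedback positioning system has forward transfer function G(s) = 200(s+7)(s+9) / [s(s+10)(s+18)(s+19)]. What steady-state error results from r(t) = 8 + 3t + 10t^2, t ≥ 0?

infinity

System type = 1 (one pole at s=0). By superposition:
  • 8: tracked with zero error.
  • 3t: e_ss = 3/K_v with K_v=70/19 → 57/70.
  • 10t^2: a type-1 system cannot track it, e_ss → ∞.
The unbounded component dominates.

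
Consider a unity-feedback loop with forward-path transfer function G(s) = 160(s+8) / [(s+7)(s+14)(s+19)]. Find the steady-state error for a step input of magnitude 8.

7448/1571

G(s) has no factors of s in the denominator, so the system is type 0.
K_p = lim_{s→0} G(s) = 160·8 / (7·14·19) = 640/931.
e_ss = 8/(1 + K_p) = 8/(1571/931) = 7448/1571.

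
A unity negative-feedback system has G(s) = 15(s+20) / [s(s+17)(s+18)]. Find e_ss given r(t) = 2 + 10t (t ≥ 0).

10.2

System type = 1 (one pole at s=0). By superposition:
  • 2: tracked with zero error.
  • 10t: e_ss = 10/K_v with K_v=50/51 → 10.2.
Total e_ss = 10.2.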